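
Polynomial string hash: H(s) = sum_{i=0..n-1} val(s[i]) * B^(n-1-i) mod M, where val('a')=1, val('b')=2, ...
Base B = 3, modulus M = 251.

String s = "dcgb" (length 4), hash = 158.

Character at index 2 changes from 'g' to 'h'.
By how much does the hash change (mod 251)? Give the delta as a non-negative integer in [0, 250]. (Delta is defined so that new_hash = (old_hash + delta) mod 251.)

Answer: 3

Derivation:
Delta formula: (val(new) - val(old)) * B^(n-1-k) mod M
  val('h') - val('g') = 8 - 7 = 1
  B^(n-1-k) = 3^1 mod 251 = 3
  Delta = 1 * 3 mod 251 = 3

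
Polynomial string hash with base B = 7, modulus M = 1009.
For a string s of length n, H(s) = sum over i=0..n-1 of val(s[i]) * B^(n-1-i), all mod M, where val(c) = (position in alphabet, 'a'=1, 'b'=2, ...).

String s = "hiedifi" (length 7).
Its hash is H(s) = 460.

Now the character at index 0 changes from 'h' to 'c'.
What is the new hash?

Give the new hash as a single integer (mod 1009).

val('h') = 8, val('c') = 3
Position k = 0, exponent = n-1-k = 6
B^6 mod M = 7^6 mod 1009 = 605
Delta = (3 - 8) * 605 mod 1009 = 2
New hash = (460 + 2) mod 1009 = 462

Answer: 462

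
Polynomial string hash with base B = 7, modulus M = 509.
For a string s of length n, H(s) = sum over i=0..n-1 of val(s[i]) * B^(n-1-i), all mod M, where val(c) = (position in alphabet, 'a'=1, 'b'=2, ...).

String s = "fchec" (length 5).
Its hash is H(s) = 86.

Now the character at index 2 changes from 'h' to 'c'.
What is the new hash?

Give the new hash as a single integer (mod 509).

val('h') = 8, val('c') = 3
Position k = 2, exponent = n-1-k = 2
B^2 mod M = 7^2 mod 509 = 49
Delta = (3 - 8) * 49 mod 509 = 264
New hash = (86 + 264) mod 509 = 350

Answer: 350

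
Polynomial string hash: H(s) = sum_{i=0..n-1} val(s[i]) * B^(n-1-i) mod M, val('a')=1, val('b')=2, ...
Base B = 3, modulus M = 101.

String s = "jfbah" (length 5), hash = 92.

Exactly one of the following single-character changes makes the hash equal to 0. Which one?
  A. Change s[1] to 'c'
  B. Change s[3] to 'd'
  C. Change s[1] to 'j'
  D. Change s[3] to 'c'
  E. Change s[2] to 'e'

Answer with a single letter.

Option A: s[1]='f'->'c', delta=(3-6)*3^3 mod 101 = 20, hash=92+20 mod 101 = 11
Option B: s[3]='a'->'d', delta=(4-1)*3^1 mod 101 = 9, hash=92+9 mod 101 = 0 <-- target
Option C: s[1]='f'->'j', delta=(10-6)*3^3 mod 101 = 7, hash=92+7 mod 101 = 99
Option D: s[3]='a'->'c', delta=(3-1)*3^1 mod 101 = 6, hash=92+6 mod 101 = 98
Option E: s[2]='b'->'e', delta=(5-2)*3^2 mod 101 = 27, hash=92+27 mod 101 = 18

Answer: B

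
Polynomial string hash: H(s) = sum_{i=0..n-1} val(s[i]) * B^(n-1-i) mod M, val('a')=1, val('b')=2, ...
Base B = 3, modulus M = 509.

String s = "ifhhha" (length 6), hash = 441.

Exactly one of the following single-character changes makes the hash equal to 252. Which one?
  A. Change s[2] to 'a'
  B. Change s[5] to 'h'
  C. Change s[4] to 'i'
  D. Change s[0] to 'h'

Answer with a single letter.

Option A: s[2]='h'->'a', delta=(1-8)*3^3 mod 509 = 320, hash=441+320 mod 509 = 252 <-- target
Option B: s[5]='a'->'h', delta=(8-1)*3^0 mod 509 = 7, hash=441+7 mod 509 = 448
Option C: s[4]='h'->'i', delta=(9-8)*3^1 mod 509 = 3, hash=441+3 mod 509 = 444
Option D: s[0]='i'->'h', delta=(8-9)*3^5 mod 509 = 266, hash=441+266 mod 509 = 198

Answer: A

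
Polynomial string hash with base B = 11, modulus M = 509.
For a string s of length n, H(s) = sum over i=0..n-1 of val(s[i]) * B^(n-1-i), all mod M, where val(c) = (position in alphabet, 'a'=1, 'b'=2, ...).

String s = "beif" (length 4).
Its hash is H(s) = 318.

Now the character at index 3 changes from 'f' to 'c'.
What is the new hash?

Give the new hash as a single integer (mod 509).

Answer: 315

Derivation:
val('f') = 6, val('c') = 3
Position k = 3, exponent = n-1-k = 0
B^0 mod M = 11^0 mod 509 = 1
Delta = (3 - 6) * 1 mod 509 = 506
New hash = (318 + 506) mod 509 = 315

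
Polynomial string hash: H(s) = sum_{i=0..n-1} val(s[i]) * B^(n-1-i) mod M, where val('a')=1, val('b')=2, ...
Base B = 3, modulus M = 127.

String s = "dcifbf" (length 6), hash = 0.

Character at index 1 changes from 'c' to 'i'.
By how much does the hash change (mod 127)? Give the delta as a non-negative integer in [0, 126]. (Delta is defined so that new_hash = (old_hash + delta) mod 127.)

Answer: 105

Derivation:
Delta formula: (val(new) - val(old)) * B^(n-1-k) mod M
  val('i') - val('c') = 9 - 3 = 6
  B^(n-1-k) = 3^4 mod 127 = 81
  Delta = 6 * 81 mod 127 = 105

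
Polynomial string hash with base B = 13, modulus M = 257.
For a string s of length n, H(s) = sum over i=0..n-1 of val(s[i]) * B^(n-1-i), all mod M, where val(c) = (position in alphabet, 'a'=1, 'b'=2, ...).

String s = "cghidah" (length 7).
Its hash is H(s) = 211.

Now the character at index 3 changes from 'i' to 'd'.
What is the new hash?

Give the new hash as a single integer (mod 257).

val('i') = 9, val('d') = 4
Position k = 3, exponent = n-1-k = 3
B^3 mod M = 13^3 mod 257 = 141
Delta = (4 - 9) * 141 mod 257 = 66
New hash = (211 + 66) mod 257 = 20

Answer: 20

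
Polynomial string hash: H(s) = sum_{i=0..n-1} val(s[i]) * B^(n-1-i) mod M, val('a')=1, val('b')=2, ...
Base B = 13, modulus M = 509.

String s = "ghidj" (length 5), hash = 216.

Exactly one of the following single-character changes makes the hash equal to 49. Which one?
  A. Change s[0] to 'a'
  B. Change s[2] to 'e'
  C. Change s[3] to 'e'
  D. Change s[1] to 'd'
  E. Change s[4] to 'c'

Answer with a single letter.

Answer: B

Derivation:
Option A: s[0]='g'->'a', delta=(1-7)*13^4 mod 509 = 167, hash=216+167 mod 509 = 383
Option B: s[2]='i'->'e', delta=(5-9)*13^2 mod 509 = 342, hash=216+342 mod 509 = 49 <-- target
Option C: s[3]='d'->'e', delta=(5-4)*13^1 mod 509 = 13, hash=216+13 mod 509 = 229
Option D: s[1]='h'->'d', delta=(4-8)*13^3 mod 509 = 374, hash=216+374 mod 509 = 81
Option E: s[4]='j'->'c', delta=(3-10)*13^0 mod 509 = 502, hash=216+502 mod 509 = 209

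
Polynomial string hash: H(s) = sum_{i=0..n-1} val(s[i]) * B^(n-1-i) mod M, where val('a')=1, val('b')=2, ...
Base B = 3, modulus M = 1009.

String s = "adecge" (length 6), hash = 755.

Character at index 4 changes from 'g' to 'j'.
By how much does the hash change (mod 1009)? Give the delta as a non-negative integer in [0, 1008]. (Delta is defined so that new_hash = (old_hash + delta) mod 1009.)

Delta formula: (val(new) - val(old)) * B^(n-1-k) mod M
  val('j') - val('g') = 10 - 7 = 3
  B^(n-1-k) = 3^1 mod 1009 = 3
  Delta = 3 * 3 mod 1009 = 9

Answer: 9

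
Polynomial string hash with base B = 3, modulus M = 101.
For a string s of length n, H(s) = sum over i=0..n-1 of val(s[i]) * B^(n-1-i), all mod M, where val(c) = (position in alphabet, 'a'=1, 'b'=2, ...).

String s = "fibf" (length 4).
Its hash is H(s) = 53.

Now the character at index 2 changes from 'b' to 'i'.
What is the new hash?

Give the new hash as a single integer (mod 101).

Answer: 74

Derivation:
val('b') = 2, val('i') = 9
Position k = 2, exponent = n-1-k = 1
B^1 mod M = 3^1 mod 101 = 3
Delta = (9 - 2) * 3 mod 101 = 21
New hash = (53 + 21) mod 101 = 74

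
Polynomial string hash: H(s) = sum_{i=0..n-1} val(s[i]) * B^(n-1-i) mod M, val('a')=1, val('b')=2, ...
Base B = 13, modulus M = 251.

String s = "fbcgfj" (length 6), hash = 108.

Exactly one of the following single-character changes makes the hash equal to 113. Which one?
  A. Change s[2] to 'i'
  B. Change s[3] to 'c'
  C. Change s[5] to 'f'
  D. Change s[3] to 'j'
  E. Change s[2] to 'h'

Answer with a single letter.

Answer: D

Derivation:
Option A: s[2]='c'->'i', delta=(9-3)*13^3 mod 251 = 130, hash=108+130 mod 251 = 238
Option B: s[3]='g'->'c', delta=(3-7)*13^2 mod 251 = 77, hash=108+77 mod 251 = 185
Option C: s[5]='j'->'f', delta=(6-10)*13^0 mod 251 = 247, hash=108+247 mod 251 = 104
Option D: s[3]='g'->'j', delta=(10-7)*13^2 mod 251 = 5, hash=108+5 mod 251 = 113 <-- target
Option E: s[2]='c'->'h', delta=(8-3)*13^3 mod 251 = 192, hash=108+192 mod 251 = 49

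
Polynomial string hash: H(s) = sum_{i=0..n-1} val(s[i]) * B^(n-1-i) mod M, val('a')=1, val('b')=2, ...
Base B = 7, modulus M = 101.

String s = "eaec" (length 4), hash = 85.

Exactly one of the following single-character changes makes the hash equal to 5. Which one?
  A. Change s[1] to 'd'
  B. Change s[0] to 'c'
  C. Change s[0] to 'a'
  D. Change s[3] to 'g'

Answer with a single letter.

Answer: B

Derivation:
Option A: s[1]='a'->'d', delta=(4-1)*7^2 mod 101 = 46, hash=85+46 mod 101 = 30
Option B: s[0]='e'->'c', delta=(3-5)*7^3 mod 101 = 21, hash=85+21 mod 101 = 5 <-- target
Option C: s[0]='e'->'a', delta=(1-5)*7^3 mod 101 = 42, hash=85+42 mod 101 = 26
Option D: s[3]='c'->'g', delta=(7-3)*7^0 mod 101 = 4, hash=85+4 mod 101 = 89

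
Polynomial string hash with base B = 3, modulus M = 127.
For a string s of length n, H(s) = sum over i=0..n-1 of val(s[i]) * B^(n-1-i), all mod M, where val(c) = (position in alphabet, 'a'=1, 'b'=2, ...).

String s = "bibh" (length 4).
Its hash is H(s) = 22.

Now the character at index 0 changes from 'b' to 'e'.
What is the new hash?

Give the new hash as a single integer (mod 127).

Answer: 103

Derivation:
val('b') = 2, val('e') = 5
Position k = 0, exponent = n-1-k = 3
B^3 mod M = 3^3 mod 127 = 27
Delta = (5 - 2) * 27 mod 127 = 81
New hash = (22 + 81) mod 127 = 103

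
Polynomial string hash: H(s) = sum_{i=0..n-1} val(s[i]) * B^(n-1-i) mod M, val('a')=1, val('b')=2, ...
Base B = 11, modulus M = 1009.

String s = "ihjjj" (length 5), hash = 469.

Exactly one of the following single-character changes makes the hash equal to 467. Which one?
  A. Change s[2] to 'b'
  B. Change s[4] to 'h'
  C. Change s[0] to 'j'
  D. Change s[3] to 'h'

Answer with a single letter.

Option A: s[2]='j'->'b', delta=(2-10)*11^2 mod 1009 = 41, hash=469+41 mod 1009 = 510
Option B: s[4]='j'->'h', delta=(8-10)*11^0 mod 1009 = 1007, hash=469+1007 mod 1009 = 467 <-- target
Option C: s[0]='i'->'j', delta=(10-9)*11^4 mod 1009 = 515, hash=469+515 mod 1009 = 984
Option D: s[3]='j'->'h', delta=(8-10)*11^1 mod 1009 = 987, hash=469+987 mod 1009 = 447

Answer: B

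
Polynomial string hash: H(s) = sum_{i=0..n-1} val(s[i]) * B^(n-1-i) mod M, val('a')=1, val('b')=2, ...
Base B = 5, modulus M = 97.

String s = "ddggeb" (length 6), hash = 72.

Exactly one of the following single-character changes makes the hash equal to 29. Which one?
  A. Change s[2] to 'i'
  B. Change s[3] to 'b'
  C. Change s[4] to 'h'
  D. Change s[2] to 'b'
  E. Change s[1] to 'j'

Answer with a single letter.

Option A: s[2]='g'->'i', delta=(9-7)*5^3 mod 97 = 56, hash=72+56 mod 97 = 31
Option B: s[3]='g'->'b', delta=(2-7)*5^2 mod 97 = 69, hash=72+69 mod 97 = 44
Option C: s[4]='e'->'h', delta=(8-5)*5^1 mod 97 = 15, hash=72+15 mod 97 = 87
Option D: s[2]='g'->'b', delta=(2-7)*5^3 mod 97 = 54, hash=72+54 mod 97 = 29 <-- target
Option E: s[1]='d'->'j', delta=(10-4)*5^4 mod 97 = 64, hash=72+64 mod 97 = 39

Answer: D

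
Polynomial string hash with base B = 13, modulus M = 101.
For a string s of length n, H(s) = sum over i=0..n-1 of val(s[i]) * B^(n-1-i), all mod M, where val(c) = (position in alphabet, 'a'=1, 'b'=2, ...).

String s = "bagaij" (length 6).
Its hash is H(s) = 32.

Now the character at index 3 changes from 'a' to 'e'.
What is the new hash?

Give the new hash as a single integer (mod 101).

Answer: 1

Derivation:
val('a') = 1, val('e') = 5
Position k = 3, exponent = n-1-k = 2
B^2 mod M = 13^2 mod 101 = 68
Delta = (5 - 1) * 68 mod 101 = 70
New hash = (32 + 70) mod 101 = 1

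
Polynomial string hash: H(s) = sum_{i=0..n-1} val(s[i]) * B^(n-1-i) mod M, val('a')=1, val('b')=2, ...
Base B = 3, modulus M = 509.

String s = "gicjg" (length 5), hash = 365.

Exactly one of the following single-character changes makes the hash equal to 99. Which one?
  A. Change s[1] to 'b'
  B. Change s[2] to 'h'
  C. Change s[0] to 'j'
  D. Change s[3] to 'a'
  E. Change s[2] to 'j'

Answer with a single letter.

Answer: C

Derivation:
Option A: s[1]='i'->'b', delta=(2-9)*3^3 mod 509 = 320, hash=365+320 mod 509 = 176
Option B: s[2]='c'->'h', delta=(8-3)*3^2 mod 509 = 45, hash=365+45 mod 509 = 410
Option C: s[0]='g'->'j', delta=(10-7)*3^4 mod 509 = 243, hash=365+243 mod 509 = 99 <-- target
Option D: s[3]='j'->'a', delta=(1-10)*3^1 mod 509 = 482, hash=365+482 mod 509 = 338
Option E: s[2]='c'->'j', delta=(10-3)*3^2 mod 509 = 63, hash=365+63 mod 509 = 428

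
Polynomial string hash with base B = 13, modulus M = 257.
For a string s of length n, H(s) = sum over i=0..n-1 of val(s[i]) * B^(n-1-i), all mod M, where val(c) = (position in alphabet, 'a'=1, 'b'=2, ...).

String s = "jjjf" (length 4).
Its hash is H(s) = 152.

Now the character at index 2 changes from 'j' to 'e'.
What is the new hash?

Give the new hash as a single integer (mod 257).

Answer: 87

Derivation:
val('j') = 10, val('e') = 5
Position k = 2, exponent = n-1-k = 1
B^1 mod M = 13^1 mod 257 = 13
Delta = (5 - 10) * 13 mod 257 = 192
New hash = (152 + 192) mod 257 = 87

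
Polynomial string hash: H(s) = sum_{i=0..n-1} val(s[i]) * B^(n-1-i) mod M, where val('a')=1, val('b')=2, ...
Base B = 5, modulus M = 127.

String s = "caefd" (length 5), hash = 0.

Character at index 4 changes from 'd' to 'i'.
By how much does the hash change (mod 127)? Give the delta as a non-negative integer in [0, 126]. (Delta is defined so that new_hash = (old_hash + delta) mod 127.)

Answer: 5

Derivation:
Delta formula: (val(new) - val(old)) * B^(n-1-k) mod M
  val('i') - val('d') = 9 - 4 = 5
  B^(n-1-k) = 5^0 mod 127 = 1
  Delta = 5 * 1 mod 127 = 5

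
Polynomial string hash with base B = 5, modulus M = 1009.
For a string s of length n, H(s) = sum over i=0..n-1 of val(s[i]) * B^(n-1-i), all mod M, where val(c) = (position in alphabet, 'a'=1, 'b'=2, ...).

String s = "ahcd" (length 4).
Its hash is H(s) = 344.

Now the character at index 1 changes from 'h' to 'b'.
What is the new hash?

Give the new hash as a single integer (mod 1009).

val('h') = 8, val('b') = 2
Position k = 1, exponent = n-1-k = 2
B^2 mod M = 5^2 mod 1009 = 25
Delta = (2 - 8) * 25 mod 1009 = 859
New hash = (344 + 859) mod 1009 = 194

Answer: 194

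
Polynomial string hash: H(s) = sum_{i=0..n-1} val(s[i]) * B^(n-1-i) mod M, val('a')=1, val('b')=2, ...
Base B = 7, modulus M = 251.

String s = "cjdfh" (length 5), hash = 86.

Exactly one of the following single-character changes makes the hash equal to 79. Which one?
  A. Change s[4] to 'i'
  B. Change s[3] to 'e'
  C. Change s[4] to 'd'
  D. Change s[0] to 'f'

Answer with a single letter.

Answer: B

Derivation:
Option A: s[4]='h'->'i', delta=(9-8)*7^0 mod 251 = 1, hash=86+1 mod 251 = 87
Option B: s[3]='f'->'e', delta=(5-6)*7^1 mod 251 = 244, hash=86+244 mod 251 = 79 <-- target
Option C: s[4]='h'->'d', delta=(4-8)*7^0 mod 251 = 247, hash=86+247 mod 251 = 82
Option D: s[0]='c'->'f', delta=(6-3)*7^4 mod 251 = 175, hash=86+175 mod 251 = 10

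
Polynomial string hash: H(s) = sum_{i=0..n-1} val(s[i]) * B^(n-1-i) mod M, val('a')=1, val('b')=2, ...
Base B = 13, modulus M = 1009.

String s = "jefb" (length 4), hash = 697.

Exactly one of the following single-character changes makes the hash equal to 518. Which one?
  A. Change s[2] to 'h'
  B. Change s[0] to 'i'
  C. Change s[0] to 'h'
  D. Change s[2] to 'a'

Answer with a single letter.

Answer: B

Derivation:
Option A: s[2]='f'->'h', delta=(8-6)*13^1 mod 1009 = 26, hash=697+26 mod 1009 = 723
Option B: s[0]='j'->'i', delta=(9-10)*13^3 mod 1009 = 830, hash=697+830 mod 1009 = 518 <-- target
Option C: s[0]='j'->'h', delta=(8-10)*13^3 mod 1009 = 651, hash=697+651 mod 1009 = 339
Option D: s[2]='f'->'a', delta=(1-6)*13^1 mod 1009 = 944, hash=697+944 mod 1009 = 632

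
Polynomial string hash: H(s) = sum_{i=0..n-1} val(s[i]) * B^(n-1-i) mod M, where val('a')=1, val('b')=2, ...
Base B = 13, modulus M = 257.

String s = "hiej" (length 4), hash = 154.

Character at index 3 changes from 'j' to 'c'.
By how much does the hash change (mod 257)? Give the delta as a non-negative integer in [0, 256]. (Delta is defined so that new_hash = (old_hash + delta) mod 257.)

Delta formula: (val(new) - val(old)) * B^(n-1-k) mod M
  val('c') - val('j') = 3 - 10 = -7
  B^(n-1-k) = 13^0 mod 257 = 1
  Delta = -7 * 1 mod 257 = 250

Answer: 250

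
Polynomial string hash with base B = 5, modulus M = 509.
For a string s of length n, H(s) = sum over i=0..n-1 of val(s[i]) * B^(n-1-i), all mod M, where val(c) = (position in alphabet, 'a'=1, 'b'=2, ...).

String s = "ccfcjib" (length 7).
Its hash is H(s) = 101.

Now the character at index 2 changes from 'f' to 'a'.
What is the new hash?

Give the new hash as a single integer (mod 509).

Answer: 30

Derivation:
val('f') = 6, val('a') = 1
Position k = 2, exponent = n-1-k = 4
B^4 mod M = 5^4 mod 509 = 116
Delta = (1 - 6) * 116 mod 509 = 438
New hash = (101 + 438) mod 509 = 30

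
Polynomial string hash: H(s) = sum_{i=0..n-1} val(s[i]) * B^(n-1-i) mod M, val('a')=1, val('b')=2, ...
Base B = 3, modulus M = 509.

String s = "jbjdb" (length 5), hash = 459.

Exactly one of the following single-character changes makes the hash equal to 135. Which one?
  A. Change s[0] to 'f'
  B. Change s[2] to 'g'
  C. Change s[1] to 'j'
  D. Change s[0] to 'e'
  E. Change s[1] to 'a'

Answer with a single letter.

Answer: A

Derivation:
Option A: s[0]='j'->'f', delta=(6-10)*3^4 mod 509 = 185, hash=459+185 mod 509 = 135 <-- target
Option B: s[2]='j'->'g', delta=(7-10)*3^2 mod 509 = 482, hash=459+482 mod 509 = 432
Option C: s[1]='b'->'j', delta=(10-2)*3^3 mod 509 = 216, hash=459+216 mod 509 = 166
Option D: s[0]='j'->'e', delta=(5-10)*3^4 mod 509 = 104, hash=459+104 mod 509 = 54
Option E: s[1]='b'->'a', delta=(1-2)*3^3 mod 509 = 482, hash=459+482 mod 509 = 432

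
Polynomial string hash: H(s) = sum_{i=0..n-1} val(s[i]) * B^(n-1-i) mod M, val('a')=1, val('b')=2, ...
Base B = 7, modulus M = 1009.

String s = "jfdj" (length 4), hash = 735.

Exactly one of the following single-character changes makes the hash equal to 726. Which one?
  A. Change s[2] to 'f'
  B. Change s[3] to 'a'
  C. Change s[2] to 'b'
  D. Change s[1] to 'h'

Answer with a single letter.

Option A: s[2]='d'->'f', delta=(6-4)*7^1 mod 1009 = 14, hash=735+14 mod 1009 = 749
Option B: s[3]='j'->'a', delta=(1-10)*7^0 mod 1009 = 1000, hash=735+1000 mod 1009 = 726 <-- target
Option C: s[2]='d'->'b', delta=(2-4)*7^1 mod 1009 = 995, hash=735+995 mod 1009 = 721
Option D: s[1]='f'->'h', delta=(8-6)*7^2 mod 1009 = 98, hash=735+98 mod 1009 = 833

Answer: B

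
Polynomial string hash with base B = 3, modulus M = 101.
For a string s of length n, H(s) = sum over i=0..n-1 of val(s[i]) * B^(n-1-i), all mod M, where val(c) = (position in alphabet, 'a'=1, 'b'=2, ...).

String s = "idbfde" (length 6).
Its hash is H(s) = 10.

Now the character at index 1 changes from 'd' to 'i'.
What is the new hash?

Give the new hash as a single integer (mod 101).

val('d') = 4, val('i') = 9
Position k = 1, exponent = n-1-k = 4
B^4 mod M = 3^4 mod 101 = 81
Delta = (9 - 4) * 81 mod 101 = 1
New hash = (10 + 1) mod 101 = 11

Answer: 11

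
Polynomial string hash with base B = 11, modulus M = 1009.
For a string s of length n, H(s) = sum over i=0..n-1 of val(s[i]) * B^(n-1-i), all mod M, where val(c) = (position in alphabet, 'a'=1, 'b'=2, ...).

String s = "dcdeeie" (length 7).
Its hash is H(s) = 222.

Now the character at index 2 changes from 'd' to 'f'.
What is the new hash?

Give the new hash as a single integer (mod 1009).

val('d') = 4, val('f') = 6
Position k = 2, exponent = n-1-k = 4
B^4 mod M = 11^4 mod 1009 = 515
Delta = (6 - 4) * 515 mod 1009 = 21
New hash = (222 + 21) mod 1009 = 243

Answer: 243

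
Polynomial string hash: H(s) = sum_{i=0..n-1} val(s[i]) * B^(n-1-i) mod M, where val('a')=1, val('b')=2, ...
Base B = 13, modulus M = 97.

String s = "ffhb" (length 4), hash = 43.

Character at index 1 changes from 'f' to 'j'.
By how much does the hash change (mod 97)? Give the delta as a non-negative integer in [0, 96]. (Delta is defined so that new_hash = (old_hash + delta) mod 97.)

Answer: 94

Derivation:
Delta formula: (val(new) - val(old)) * B^(n-1-k) mod M
  val('j') - val('f') = 10 - 6 = 4
  B^(n-1-k) = 13^2 mod 97 = 72
  Delta = 4 * 72 mod 97 = 94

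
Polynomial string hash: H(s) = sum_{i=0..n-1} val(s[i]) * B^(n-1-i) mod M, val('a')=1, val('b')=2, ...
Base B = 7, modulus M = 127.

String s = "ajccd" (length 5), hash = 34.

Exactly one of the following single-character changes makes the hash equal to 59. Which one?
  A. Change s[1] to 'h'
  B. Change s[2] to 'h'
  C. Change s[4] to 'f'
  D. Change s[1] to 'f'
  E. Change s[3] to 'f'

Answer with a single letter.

Option A: s[1]='j'->'h', delta=(8-10)*7^3 mod 127 = 76, hash=34+76 mod 127 = 110
Option B: s[2]='c'->'h', delta=(8-3)*7^2 mod 127 = 118, hash=34+118 mod 127 = 25
Option C: s[4]='d'->'f', delta=(6-4)*7^0 mod 127 = 2, hash=34+2 mod 127 = 36
Option D: s[1]='j'->'f', delta=(6-10)*7^3 mod 127 = 25, hash=34+25 mod 127 = 59 <-- target
Option E: s[3]='c'->'f', delta=(6-3)*7^1 mod 127 = 21, hash=34+21 mod 127 = 55

Answer: D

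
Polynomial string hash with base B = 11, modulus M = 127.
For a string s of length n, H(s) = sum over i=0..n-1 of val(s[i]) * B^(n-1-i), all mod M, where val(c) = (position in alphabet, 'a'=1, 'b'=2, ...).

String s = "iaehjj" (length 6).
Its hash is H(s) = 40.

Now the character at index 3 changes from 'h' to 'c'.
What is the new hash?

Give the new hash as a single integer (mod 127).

val('h') = 8, val('c') = 3
Position k = 3, exponent = n-1-k = 2
B^2 mod M = 11^2 mod 127 = 121
Delta = (3 - 8) * 121 mod 127 = 30
New hash = (40 + 30) mod 127 = 70

Answer: 70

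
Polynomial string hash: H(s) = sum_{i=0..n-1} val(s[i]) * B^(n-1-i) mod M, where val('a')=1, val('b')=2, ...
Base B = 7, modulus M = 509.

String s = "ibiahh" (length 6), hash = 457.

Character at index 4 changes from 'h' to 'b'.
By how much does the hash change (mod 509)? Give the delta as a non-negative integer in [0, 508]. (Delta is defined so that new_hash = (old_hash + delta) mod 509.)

Delta formula: (val(new) - val(old)) * B^(n-1-k) mod M
  val('b') - val('h') = 2 - 8 = -6
  B^(n-1-k) = 7^1 mod 509 = 7
  Delta = -6 * 7 mod 509 = 467

Answer: 467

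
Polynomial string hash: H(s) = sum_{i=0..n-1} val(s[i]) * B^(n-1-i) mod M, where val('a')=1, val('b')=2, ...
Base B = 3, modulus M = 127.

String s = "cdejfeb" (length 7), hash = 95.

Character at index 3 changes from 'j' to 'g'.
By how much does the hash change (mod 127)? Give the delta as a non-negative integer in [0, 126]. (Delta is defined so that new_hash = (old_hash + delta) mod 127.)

Delta formula: (val(new) - val(old)) * B^(n-1-k) mod M
  val('g') - val('j') = 7 - 10 = -3
  B^(n-1-k) = 3^3 mod 127 = 27
  Delta = -3 * 27 mod 127 = 46

Answer: 46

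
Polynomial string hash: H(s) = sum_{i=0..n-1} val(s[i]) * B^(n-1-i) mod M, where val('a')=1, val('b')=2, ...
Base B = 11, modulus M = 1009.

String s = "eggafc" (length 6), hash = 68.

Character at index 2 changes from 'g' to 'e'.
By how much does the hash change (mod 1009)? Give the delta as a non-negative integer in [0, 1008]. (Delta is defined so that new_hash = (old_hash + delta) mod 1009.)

Delta formula: (val(new) - val(old)) * B^(n-1-k) mod M
  val('e') - val('g') = 5 - 7 = -2
  B^(n-1-k) = 11^3 mod 1009 = 322
  Delta = -2 * 322 mod 1009 = 365

Answer: 365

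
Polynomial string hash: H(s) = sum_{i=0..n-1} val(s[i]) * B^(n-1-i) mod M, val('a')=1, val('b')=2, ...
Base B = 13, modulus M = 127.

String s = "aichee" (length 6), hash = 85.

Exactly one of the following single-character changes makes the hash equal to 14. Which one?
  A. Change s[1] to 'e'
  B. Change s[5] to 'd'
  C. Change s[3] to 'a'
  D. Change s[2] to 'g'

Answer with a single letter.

Option A: s[1]='i'->'e', delta=(5-9)*13^4 mod 127 = 56, hash=85+56 mod 127 = 14 <-- target
Option B: s[5]='e'->'d', delta=(4-5)*13^0 mod 127 = 126, hash=85+126 mod 127 = 84
Option C: s[3]='h'->'a', delta=(1-8)*13^2 mod 127 = 87, hash=85+87 mod 127 = 45
Option D: s[2]='c'->'g', delta=(7-3)*13^3 mod 127 = 25, hash=85+25 mod 127 = 110

Answer: A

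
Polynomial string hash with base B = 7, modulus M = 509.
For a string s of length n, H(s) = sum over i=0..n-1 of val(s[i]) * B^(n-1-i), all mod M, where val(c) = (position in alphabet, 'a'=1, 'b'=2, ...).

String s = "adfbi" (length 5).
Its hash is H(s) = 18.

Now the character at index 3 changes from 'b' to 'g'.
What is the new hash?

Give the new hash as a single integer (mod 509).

Answer: 53

Derivation:
val('b') = 2, val('g') = 7
Position k = 3, exponent = n-1-k = 1
B^1 mod M = 7^1 mod 509 = 7
Delta = (7 - 2) * 7 mod 509 = 35
New hash = (18 + 35) mod 509 = 53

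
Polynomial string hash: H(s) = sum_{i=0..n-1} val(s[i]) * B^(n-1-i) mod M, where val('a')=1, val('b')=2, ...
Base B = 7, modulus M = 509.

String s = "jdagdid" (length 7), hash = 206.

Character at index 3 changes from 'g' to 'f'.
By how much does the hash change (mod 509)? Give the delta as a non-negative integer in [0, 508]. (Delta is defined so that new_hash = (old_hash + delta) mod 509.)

Delta formula: (val(new) - val(old)) * B^(n-1-k) mod M
  val('f') - val('g') = 6 - 7 = -1
  B^(n-1-k) = 7^3 mod 509 = 343
  Delta = -1 * 343 mod 509 = 166

Answer: 166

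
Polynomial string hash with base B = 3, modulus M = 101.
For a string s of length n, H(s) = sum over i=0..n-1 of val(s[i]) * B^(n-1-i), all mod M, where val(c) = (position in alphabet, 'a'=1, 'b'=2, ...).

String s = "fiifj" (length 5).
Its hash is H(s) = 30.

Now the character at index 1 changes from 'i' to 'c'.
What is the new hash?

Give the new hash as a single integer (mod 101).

val('i') = 9, val('c') = 3
Position k = 1, exponent = n-1-k = 3
B^3 mod M = 3^3 mod 101 = 27
Delta = (3 - 9) * 27 mod 101 = 40
New hash = (30 + 40) mod 101 = 70

Answer: 70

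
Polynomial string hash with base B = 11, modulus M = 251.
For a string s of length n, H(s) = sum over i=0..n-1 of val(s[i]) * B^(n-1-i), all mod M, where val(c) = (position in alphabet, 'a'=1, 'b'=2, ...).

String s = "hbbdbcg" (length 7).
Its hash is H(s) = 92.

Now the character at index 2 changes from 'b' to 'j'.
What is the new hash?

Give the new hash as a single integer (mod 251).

val('b') = 2, val('j') = 10
Position k = 2, exponent = n-1-k = 4
B^4 mod M = 11^4 mod 251 = 83
Delta = (10 - 2) * 83 mod 251 = 162
New hash = (92 + 162) mod 251 = 3

Answer: 3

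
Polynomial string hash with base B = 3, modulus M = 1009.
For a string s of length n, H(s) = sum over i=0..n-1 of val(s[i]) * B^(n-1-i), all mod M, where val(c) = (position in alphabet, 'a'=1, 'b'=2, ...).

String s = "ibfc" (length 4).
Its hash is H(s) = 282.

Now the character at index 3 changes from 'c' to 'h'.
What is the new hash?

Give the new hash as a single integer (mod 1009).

Answer: 287

Derivation:
val('c') = 3, val('h') = 8
Position k = 3, exponent = n-1-k = 0
B^0 mod M = 3^0 mod 1009 = 1
Delta = (8 - 3) * 1 mod 1009 = 5
New hash = (282 + 5) mod 1009 = 287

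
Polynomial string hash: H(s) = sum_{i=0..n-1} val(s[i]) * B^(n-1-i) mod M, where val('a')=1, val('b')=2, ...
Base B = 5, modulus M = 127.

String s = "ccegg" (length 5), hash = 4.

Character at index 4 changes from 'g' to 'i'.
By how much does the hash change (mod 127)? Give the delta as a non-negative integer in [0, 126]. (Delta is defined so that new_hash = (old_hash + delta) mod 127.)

Answer: 2

Derivation:
Delta formula: (val(new) - val(old)) * B^(n-1-k) mod M
  val('i') - val('g') = 9 - 7 = 2
  B^(n-1-k) = 5^0 mod 127 = 1
  Delta = 2 * 1 mod 127 = 2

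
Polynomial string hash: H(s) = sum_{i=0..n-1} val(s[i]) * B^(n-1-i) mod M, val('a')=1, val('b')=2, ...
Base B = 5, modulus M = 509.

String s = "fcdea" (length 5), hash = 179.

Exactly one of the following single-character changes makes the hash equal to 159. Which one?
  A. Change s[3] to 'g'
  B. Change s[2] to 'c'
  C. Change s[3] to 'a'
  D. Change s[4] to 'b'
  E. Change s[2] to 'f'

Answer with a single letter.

Option A: s[3]='e'->'g', delta=(7-5)*5^1 mod 509 = 10, hash=179+10 mod 509 = 189
Option B: s[2]='d'->'c', delta=(3-4)*5^2 mod 509 = 484, hash=179+484 mod 509 = 154
Option C: s[3]='e'->'a', delta=(1-5)*5^1 mod 509 = 489, hash=179+489 mod 509 = 159 <-- target
Option D: s[4]='a'->'b', delta=(2-1)*5^0 mod 509 = 1, hash=179+1 mod 509 = 180
Option E: s[2]='d'->'f', delta=(6-4)*5^2 mod 509 = 50, hash=179+50 mod 509 = 229

Answer: C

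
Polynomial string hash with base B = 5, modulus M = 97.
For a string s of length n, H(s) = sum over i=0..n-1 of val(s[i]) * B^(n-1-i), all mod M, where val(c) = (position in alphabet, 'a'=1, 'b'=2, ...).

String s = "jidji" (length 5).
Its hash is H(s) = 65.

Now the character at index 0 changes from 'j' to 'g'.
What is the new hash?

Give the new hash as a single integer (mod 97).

val('j') = 10, val('g') = 7
Position k = 0, exponent = n-1-k = 4
B^4 mod M = 5^4 mod 97 = 43
Delta = (7 - 10) * 43 mod 97 = 65
New hash = (65 + 65) mod 97 = 33

Answer: 33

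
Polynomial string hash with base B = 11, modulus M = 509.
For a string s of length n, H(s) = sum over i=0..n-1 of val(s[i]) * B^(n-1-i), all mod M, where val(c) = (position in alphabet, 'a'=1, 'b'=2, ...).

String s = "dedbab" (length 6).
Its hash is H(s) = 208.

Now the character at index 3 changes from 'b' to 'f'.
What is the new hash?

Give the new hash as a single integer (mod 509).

Answer: 183

Derivation:
val('b') = 2, val('f') = 6
Position k = 3, exponent = n-1-k = 2
B^2 mod M = 11^2 mod 509 = 121
Delta = (6 - 2) * 121 mod 509 = 484
New hash = (208 + 484) mod 509 = 183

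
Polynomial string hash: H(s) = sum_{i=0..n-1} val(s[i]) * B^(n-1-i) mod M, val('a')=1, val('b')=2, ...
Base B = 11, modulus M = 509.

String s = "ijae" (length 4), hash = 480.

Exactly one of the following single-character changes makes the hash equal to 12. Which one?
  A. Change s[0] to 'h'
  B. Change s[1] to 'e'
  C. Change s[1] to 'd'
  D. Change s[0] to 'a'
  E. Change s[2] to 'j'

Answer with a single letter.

Option A: s[0]='i'->'h', delta=(8-9)*11^3 mod 509 = 196, hash=480+196 mod 509 = 167
Option B: s[1]='j'->'e', delta=(5-10)*11^2 mod 509 = 413, hash=480+413 mod 509 = 384
Option C: s[1]='j'->'d', delta=(4-10)*11^2 mod 509 = 292, hash=480+292 mod 509 = 263
Option D: s[0]='i'->'a', delta=(1-9)*11^3 mod 509 = 41, hash=480+41 mod 509 = 12 <-- target
Option E: s[2]='a'->'j', delta=(10-1)*11^1 mod 509 = 99, hash=480+99 mod 509 = 70

Answer: D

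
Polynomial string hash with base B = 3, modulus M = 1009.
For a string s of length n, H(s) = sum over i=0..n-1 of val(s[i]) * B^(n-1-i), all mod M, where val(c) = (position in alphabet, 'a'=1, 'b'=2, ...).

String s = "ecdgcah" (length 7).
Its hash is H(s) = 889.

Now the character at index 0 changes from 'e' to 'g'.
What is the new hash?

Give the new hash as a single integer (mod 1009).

Answer: 329

Derivation:
val('e') = 5, val('g') = 7
Position k = 0, exponent = n-1-k = 6
B^6 mod M = 3^6 mod 1009 = 729
Delta = (7 - 5) * 729 mod 1009 = 449
New hash = (889 + 449) mod 1009 = 329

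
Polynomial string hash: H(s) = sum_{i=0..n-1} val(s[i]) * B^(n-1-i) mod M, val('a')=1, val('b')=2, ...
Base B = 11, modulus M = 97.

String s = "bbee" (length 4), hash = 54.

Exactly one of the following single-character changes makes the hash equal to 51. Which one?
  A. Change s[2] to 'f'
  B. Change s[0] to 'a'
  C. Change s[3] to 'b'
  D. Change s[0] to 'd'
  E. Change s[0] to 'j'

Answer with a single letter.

Answer: C

Derivation:
Option A: s[2]='e'->'f', delta=(6-5)*11^1 mod 97 = 11, hash=54+11 mod 97 = 65
Option B: s[0]='b'->'a', delta=(1-2)*11^3 mod 97 = 27, hash=54+27 mod 97 = 81
Option C: s[3]='e'->'b', delta=(2-5)*11^0 mod 97 = 94, hash=54+94 mod 97 = 51 <-- target
Option D: s[0]='b'->'d', delta=(4-2)*11^3 mod 97 = 43, hash=54+43 mod 97 = 0
Option E: s[0]='b'->'j', delta=(10-2)*11^3 mod 97 = 75, hash=54+75 mod 97 = 32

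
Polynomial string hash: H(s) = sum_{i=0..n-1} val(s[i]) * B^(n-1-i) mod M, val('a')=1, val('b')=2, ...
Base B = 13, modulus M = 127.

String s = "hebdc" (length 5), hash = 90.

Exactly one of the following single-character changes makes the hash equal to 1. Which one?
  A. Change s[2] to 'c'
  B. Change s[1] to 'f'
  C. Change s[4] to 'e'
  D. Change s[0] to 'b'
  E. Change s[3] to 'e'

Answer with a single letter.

Answer: B

Derivation:
Option A: s[2]='b'->'c', delta=(3-2)*13^2 mod 127 = 42, hash=90+42 mod 127 = 5
Option B: s[1]='e'->'f', delta=(6-5)*13^3 mod 127 = 38, hash=90+38 mod 127 = 1 <-- target
Option C: s[4]='c'->'e', delta=(5-3)*13^0 mod 127 = 2, hash=90+2 mod 127 = 92
Option D: s[0]='h'->'b', delta=(2-8)*13^4 mod 127 = 84, hash=90+84 mod 127 = 47
Option E: s[3]='d'->'e', delta=(5-4)*13^1 mod 127 = 13, hash=90+13 mod 127 = 103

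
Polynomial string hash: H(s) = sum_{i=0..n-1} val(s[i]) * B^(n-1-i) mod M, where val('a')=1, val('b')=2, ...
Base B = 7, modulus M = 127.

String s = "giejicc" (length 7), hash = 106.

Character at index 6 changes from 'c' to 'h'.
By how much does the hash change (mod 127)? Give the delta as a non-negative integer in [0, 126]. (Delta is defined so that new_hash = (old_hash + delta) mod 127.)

Answer: 5

Derivation:
Delta formula: (val(new) - val(old)) * B^(n-1-k) mod M
  val('h') - val('c') = 8 - 3 = 5
  B^(n-1-k) = 7^0 mod 127 = 1
  Delta = 5 * 1 mod 127 = 5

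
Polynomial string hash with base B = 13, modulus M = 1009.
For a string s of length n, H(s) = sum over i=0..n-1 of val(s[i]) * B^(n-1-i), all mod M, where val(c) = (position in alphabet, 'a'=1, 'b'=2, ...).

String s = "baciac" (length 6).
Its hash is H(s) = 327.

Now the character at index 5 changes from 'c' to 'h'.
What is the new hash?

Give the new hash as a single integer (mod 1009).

Answer: 332

Derivation:
val('c') = 3, val('h') = 8
Position k = 5, exponent = n-1-k = 0
B^0 mod M = 13^0 mod 1009 = 1
Delta = (8 - 3) * 1 mod 1009 = 5
New hash = (327 + 5) mod 1009 = 332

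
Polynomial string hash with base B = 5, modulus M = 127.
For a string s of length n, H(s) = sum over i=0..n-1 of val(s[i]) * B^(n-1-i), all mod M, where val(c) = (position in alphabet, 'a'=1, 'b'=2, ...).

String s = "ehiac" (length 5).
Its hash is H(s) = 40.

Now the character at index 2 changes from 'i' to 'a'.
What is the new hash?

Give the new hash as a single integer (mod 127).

val('i') = 9, val('a') = 1
Position k = 2, exponent = n-1-k = 2
B^2 mod M = 5^2 mod 127 = 25
Delta = (1 - 9) * 25 mod 127 = 54
New hash = (40 + 54) mod 127 = 94

Answer: 94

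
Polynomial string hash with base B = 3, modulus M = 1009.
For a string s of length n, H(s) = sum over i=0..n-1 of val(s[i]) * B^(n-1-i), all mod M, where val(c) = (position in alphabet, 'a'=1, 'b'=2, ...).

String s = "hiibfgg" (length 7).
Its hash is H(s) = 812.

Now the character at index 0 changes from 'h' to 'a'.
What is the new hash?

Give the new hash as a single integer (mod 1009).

val('h') = 8, val('a') = 1
Position k = 0, exponent = n-1-k = 6
B^6 mod M = 3^6 mod 1009 = 729
Delta = (1 - 8) * 729 mod 1009 = 951
New hash = (812 + 951) mod 1009 = 754

Answer: 754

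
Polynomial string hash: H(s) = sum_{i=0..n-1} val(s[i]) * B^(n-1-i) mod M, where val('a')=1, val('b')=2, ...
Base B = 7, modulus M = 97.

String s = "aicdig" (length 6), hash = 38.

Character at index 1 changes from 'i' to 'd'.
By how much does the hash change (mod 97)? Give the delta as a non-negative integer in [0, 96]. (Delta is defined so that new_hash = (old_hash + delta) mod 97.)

Delta formula: (val(new) - val(old)) * B^(n-1-k) mod M
  val('d') - val('i') = 4 - 9 = -5
  B^(n-1-k) = 7^4 mod 97 = 73
  Delta = -5 * 73 mod 97 = 23

Answer: 23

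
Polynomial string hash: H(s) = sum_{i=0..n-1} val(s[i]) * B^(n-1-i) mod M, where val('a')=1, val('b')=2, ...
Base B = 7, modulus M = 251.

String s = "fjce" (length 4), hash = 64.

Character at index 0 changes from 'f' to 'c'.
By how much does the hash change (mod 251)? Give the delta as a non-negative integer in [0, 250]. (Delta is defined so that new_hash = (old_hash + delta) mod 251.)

Answer: 226

Derivation:
Delta formula: (val(new) - val(old)) * B^(n-1-k) mod M
  val('c') - val('f') = 3 - 6 = -3
  B^(n-1-k) = 7^3 mod 251 = 92
  Delta = -3 * 92 mod 251 = 226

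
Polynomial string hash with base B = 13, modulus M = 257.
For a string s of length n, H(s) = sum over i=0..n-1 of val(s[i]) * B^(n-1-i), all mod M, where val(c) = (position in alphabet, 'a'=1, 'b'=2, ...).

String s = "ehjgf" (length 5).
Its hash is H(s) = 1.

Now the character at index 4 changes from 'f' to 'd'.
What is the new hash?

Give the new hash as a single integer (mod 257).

val('f') = 6, val('d') = 4
Position k = 4, exponent = n-1-k = 0
B^0 mod M = 13^0 mod 257 = 1
Delta = (4 - 6) * 1 mod 257 = 255
New hash = (1 + 255) mod 257 = 256

Answer: 256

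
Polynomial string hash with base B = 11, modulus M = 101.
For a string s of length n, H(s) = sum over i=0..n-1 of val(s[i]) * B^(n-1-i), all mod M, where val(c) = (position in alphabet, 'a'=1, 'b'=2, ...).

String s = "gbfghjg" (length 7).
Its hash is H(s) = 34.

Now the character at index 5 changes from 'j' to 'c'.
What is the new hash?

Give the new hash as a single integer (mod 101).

Answer: 58

Derivation:
val('j') = 10, val('c') = 3
Position k = 5, exponent = n-1-k = 1
B^1 mod M = 11^1 mod 101 = 11
Delta = (3 - 10) * 11 mod 101 = 24
New hash = (34 + 24) mod 101 = 58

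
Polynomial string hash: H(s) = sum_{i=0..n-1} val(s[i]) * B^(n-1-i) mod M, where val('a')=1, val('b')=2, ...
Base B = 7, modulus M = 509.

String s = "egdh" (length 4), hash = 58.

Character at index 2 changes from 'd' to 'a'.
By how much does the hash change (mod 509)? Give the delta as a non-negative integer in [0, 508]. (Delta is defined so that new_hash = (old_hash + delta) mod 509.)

Delta formula: (val(new) - val(old)) * B^(n-1-k) mod M
  val('a') - val('d') = 1 - 4 = -3
  B^(n-1-k) = 7^1 mod 509 = 7
  Delta = -3 * 7 mod 509 = 488

Answer: 488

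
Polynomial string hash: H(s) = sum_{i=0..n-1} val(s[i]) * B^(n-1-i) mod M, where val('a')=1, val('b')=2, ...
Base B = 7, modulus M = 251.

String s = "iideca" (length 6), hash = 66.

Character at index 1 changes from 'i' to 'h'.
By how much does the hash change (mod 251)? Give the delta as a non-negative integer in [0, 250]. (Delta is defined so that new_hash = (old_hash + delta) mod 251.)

Answer: 109

Derivation:
Delta formula: (val(new) - val(old)) * B^(n-1-k) mod M
  val('h') - val('i') = 8 - 9 = -1
  B^(n-1-k) = 7^4 mod 251 = 142
  Delta = -1 * 142 mod 251 = 109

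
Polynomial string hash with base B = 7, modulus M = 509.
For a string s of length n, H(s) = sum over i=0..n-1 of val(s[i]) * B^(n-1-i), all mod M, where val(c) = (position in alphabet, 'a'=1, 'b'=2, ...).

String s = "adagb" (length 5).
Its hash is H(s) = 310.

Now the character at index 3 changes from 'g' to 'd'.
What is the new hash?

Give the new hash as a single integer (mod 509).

Answer: 289

Derivation:
val('g') = 7, val('d') = 4
Position k = 3, exponent = n-1-k = 1
B^1 mod M = 7^1 mod 509 = 7
Delta = (4 - 7) * 7 mod 509 = 488
New hash = (310 + 488) mod 509 = 289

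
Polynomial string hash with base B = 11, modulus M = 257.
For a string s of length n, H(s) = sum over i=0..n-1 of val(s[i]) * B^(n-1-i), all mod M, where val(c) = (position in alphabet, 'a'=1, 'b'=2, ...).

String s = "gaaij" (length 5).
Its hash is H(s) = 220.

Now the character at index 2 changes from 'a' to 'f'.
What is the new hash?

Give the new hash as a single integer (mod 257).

Answer: 54

Derivation:
val('a') = 1, val('f') = 6
Position k = 2, exponent = n-1-k = 2
B^2 mod M = 11^2 mod 257 = 121
Delta = (6 - 1) * 121 mod 257 = 91
New hash = (220 + 91) mod 257 = 54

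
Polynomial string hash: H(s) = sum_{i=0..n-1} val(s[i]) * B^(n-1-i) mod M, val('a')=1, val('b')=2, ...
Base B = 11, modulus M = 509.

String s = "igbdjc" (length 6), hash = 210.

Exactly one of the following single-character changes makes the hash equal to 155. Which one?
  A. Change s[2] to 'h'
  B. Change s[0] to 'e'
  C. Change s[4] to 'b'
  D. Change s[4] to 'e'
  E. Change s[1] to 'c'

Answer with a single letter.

Option A: s[2]='b'->'h', delta=(8-2)*11^3 mod 509 = 351, hash=210+351 mod 509 = 52
Option B: s[0]='i'->'e', delta=(5-9)*11^5 mod 509 = 190, hash=210+190 mod 509 = 400
Option C: s[4]='j'->'b', delta=(2-10)*11^1 mod 509 = 421, hash=210+421 mod 509 = 122
Option D: s[4]='j'->'e', delta=(5-10)*11^1 mod 509 = 454, hash=210+454 mod 509 = 155 <-- target
Option E: s[1]='g'->'c', delta=(3-7)*11^4 mod 509 = 480, hash=210+480 mod 509 = 181

Answer: D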